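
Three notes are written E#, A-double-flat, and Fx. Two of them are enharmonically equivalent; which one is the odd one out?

E#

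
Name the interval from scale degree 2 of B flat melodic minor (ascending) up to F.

Scale degree 2 of Bb melodic minor (ascending) is C.
C up to F: letters C→F make it a fourth; 5 semitones makes it perfect.

perfect fourth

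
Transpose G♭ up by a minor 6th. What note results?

Ebb

G up a major sixth is E, so the target letter is E.
From Gb, a minor sixth is 8 semitones up: Ebb.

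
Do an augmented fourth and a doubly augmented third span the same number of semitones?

An augmented fourth spans 6 semitones; a doubly augmented third spans 6.
They are enharmonically equivalent.

Yes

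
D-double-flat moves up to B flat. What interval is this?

augmented sixth

The letter names run D→B, a span of 5 letter steps, so the interval is some kind of sixth.
Dbb to Bb is 10 semitones. A major sixth is 9, so 10 makes it augmented.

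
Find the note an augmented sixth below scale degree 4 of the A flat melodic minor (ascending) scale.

Scale degree 4 of Ab melodic minor (ascending) is Db.
An augmented sixth (10 semitones) below Db lands on the letter F, giving Fbb.

Fbb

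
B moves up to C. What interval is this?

Counting letters B–C gives a second.
B→C = 1 semitone, 1 narrower than the major second (2), so minor.

minor second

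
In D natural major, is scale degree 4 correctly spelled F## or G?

Each scale degree takes a distinct letter name. Degree 4 of a scale on D must use the letter G.
G and F## are enharmonically the same pitch, but only G uses the letter G, so it is the correct spelling here.

G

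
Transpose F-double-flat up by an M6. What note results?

F up a major sixth is D, so the target letter is D.
From Fbb, a major sixth is 9 semitones up: Dbb.

Dbb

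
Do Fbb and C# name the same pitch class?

No

Two spellings are enharmonically equivalent only if they share a pitch class.
Here Fbb → 3, C# → 1; 1 ≠ 3, so they are not.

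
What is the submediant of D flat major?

Bb

The Db major scale runs Db Eb F Gb Ab Bb C.
Degree 6 is Bb.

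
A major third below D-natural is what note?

A third below D lands on the letter B.
A major third spans 4 semitones, so D moves to pitch class 10. On the letter B that is Bb.

Bb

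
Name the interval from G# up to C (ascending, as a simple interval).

The letter names run G→C, a span of 3 letter steps, so the interval is some kind of fourth.
G# to C is 4 semitones. A perfect fourth is 5, so 4 makes it diminished.

diminished fourth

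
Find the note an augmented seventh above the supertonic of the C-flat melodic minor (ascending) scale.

C#

The supertonic of Cb melodic minor (ascending) is Db.
An augmented seventh (12 semitones) above Db lands on the letter C, giving C#.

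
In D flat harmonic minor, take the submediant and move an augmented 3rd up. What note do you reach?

The submediant of Db harmonic minor is Bbb.
An augmented third (5 semitones) above Bbb lands on the letter D, giving D.

D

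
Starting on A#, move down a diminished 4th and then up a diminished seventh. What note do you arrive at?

A diminished fourth down from A# is E## (letter E, 4 semitones down).
A diminished seventh up from E## is D# (letter D, 9 semitones up).

D#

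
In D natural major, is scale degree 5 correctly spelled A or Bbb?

Each scale degree takes a distinct letter name. Degree 5 of a scale on D must use the letter A.
A and Bbb are enharmonically the same pitch, but only A uses the letter A, so it is the correct spelling here.

A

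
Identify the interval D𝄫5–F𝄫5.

minor third

Counting letters D–E–F gives a third.
Dbb→Fbb = 3 semitones, 1 narrower than the major third (4), so minor.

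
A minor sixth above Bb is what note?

Gb

B up a major sixth is G#, so the target letter is G.
From Bb, a minor sixth is 8 semitones up: Gb.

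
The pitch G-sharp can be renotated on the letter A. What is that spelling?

G# is pitch class 8. The letter A alone is pitch class 9.
To reach pitch class 8 from A requires an offset of -1 semitone, i.e. flat: Ab.

Ab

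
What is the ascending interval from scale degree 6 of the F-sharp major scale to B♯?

major sixth

Scale degree 6 of F# major is D#.
D# up to B#: letters D→B make it a sixth; 9 semitones makes it major.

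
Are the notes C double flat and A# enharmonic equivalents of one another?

Cbb is pitch class 10; A# is pitch class 10.
All spellings map to pitch class 10, so they are enharmonically equivalent.

Yes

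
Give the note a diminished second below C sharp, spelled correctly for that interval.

B##

A second below C lands on the letter B.
A diminished second spans 0 semitones, so C# moves to pitch class 1. On the letter B that is B##.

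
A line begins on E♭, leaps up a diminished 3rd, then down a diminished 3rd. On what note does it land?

Eb

A diminished third up from Eb is Gbb (letter G, 2 semitones up).
A diminished third down from Gbb is Eb (letter E, 2 semitones down).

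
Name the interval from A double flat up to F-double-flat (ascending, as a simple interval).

minor sixth

Counting letters A–B–C–D–E–F gives a sixth.
Abb→Fbb = 8 semitones, 1 narrower than the major sixth (9), so minor.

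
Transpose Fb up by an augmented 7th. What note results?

E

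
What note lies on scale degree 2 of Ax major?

Degree 2 takes the letter 1 step above A, which is B.
In major, degree 2 sits 2 semitones above the tonic. A## + 2 semitones is pitch class 1, spelled on B as B##.

B##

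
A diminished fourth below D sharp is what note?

D down a perfect fourth is A, so the target letter is A.
From D#, a diminished fourth is 4 semitones down: A##.

A##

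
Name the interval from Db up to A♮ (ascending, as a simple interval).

The letter names run D→A, a span of 4 letter steps, so the interval is some kind of fifth.
Db to A is 8 semitones. A perfect fifth is 7, so 8 makes it augmented.

augmented fifth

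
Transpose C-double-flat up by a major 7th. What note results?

Bbb

A seventh above C lands on the letter B.
A major seventh spans 11 semitones, so Cbb moves to pitch class 9. On the letter B that is Bbb.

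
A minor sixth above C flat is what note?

C up a major sixth is A, so the target letter is A.
From Cb, a minor sixth is 8 semitones up: Abb.

Abb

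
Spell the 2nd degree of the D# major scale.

E#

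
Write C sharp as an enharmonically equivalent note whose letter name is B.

Plain B sits 2 semitones below C#, so on the letter B the same pitch needs a double sharp: B##.

B##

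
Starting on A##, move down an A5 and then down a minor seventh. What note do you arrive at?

E#

An augmented fifth down from A## is D# (letter D, 8 semitones down).
A minor seventh down from D# is E# (letter E, 10 semitones down).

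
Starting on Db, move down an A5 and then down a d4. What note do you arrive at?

Db

An augmented fifth down from Db is Gbb (letter G, 8 semitones down).
A diminished fourth down from Gbb is Db (letter D, 4 semitones down).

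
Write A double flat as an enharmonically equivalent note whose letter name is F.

Plain F sits 2 semitones below Abb, so on the letter F the same pitch needs a double sharp: F##.

F##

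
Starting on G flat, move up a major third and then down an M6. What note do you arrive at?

Db

A major third up from Gb is Bb (letter B, 4 semitones up).
A major sixth down from Bb is Db (letter D, 9 semitones down).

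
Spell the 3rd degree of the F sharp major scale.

A#

The F# major scale runs F# G# A# B C# D# E#.
Degree 3 is A#.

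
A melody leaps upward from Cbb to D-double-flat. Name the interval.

major second

The letter names run C→D, a span of 1 letter step, so the interval is some kind of second.
Cbb to Dbb is 2 semitones. A major second is 2, so 2 makes it major.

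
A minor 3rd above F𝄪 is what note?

A#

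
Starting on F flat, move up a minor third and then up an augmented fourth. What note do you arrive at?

Db

A minor third up from Fb is Abb (letter A, 3 semitones up).
An augmented fourth up from Abb is Db (letter D, 6 semitones up).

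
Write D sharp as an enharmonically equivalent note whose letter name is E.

D# is pitch class 3. The letter E alone is pitch class 4.
To reach pitch class 3 from E requires an offset of -1 semitone, i.e. flat: Eb.

Eb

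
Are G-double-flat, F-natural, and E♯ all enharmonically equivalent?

Gbb = pitch class 5 and F = pitch class 5 and E# = pitch class 5 — the same pitch class, so they are enharmonic equivalents.

Yes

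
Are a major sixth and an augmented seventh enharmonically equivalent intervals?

No

A major sixth spans 9 semitones; an augmented seventh spans 12.
The spans differ, so they are not enharmonic equivalents.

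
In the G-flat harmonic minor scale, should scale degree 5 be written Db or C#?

Db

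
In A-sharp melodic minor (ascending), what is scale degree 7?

G##

The A# melodic minor (ascending) scale runs A# B# C# D# E# F## G##.
Degree 7 is G##.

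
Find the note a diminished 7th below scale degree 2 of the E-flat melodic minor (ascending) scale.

G#

Scale degree 2 of Eb melodic minor (ascending) is F.
A diminished seventh (9 semitones) below F lands on the letter G, giving G#.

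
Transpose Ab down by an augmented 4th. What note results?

Ebb

A fourth below A lands on the letter E.
An augmented fourth spans 6 semitones, so Ab moves to pitch class 2. On the letter E that is Ebb.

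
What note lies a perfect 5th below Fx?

A fifth below F lands on the letter B.
A perfect fifth spans 7 semitones, so F## moves to pitch class 0. On the letter B that is B#.

B#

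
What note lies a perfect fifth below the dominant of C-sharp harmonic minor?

The dominant of C# harmonic minor is G#.
A perfect fifth (7 semitones) below G# lands on the letter C, giving C#.

C#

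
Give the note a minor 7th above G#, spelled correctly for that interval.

G up a major seventh is F#, so the target letter is F.
From G#, a minor seventh is 10 semitones up: F#.

F#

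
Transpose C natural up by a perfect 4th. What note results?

A fourth above C lands on the letter F.
A perfect fourth spans 5 semitones, so C moves to pitch class 5. On the letter F that is F.

F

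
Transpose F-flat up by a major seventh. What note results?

Eb

A seventh above F lands on the letter E.
A major seventh spans 11 semitones, so Fb moves to pitch class 3. On the letter E that is Eb.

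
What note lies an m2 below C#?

B#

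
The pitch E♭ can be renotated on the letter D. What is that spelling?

D#

Eb is pitch class 3. The letter D alone is pitch class 2.
To reach pitch class 3 from D requires an offset of +1 semitone, i.e. sharp: D#.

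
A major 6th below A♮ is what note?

C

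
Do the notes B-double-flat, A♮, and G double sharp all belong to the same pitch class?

Yes

Bbb is pitch class 9; A is pitch class 9; G## is pitch class 9.
All spellings map to pitch class 9, so they are enharmonically equivalent.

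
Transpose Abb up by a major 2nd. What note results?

A up a major second is B, so the target letter is B.
From Abb, a major second is 2 semitones up: Bbb.

Bbb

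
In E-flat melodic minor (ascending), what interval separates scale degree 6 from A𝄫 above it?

diminished sixth

Scale degree 6 of Eb melodic minor (ascending) is C.
C up to Abb: letters C→A make it a sixth; 7 semitones makes it diminished.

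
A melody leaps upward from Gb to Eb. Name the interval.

major sixth

The letter names run G→E, a span of 5 letter steps, so the interval is some kind of sixth.
Gb to Eb is 9 semitones. A major sixth is 9, so 9 makes it major.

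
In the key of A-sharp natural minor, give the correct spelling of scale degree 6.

F#

The A# natural minor scale runs A# B# C# D# E# F# G#.
Degree 6 is F#.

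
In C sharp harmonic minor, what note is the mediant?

E

The C# harmonic minor scale runs C# D# E F# G# A B#.
Degree 3 is E.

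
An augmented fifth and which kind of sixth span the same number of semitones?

An augmented fifth spans 8 semitones.
A sixth spanning 8 semitones is minor (the major sixth is 9).

minor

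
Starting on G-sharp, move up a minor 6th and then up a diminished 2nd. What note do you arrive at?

A minor sixth up from G# is E (letter E, 8 semitones up).
A diminished second up from E is Fb (letter F, 0 semitones up).

Fb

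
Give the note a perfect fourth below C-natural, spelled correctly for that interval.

G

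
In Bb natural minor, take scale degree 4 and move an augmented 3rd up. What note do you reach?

Scale degree 4 of Bb natural minor is Eb.
An augmented third (5 semitones) above Eb lands on the letter G, giving G#.

G#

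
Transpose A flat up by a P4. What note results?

A up a perfect fourth is D, so the target letter is D.
From Ab, a perfect fourth is 5 semitones up: Db.

Db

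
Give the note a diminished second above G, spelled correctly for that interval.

Abb

A second above G lands on the letter A.
A diminished second spans 0 semitones, so G moves to pitch class 7. On the letter A that is Abb.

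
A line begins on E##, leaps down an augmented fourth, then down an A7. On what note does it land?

C

An augmented fourth down from E## is B# (letter B, 6 semitones down).
An augmented seventh down from B# is C (letter C, 12 semitones down).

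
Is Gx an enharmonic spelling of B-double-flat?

G## is pitch class 9; Bbb is pitch class 9.
All spellings map to pitch class 9, so they are enharmonically equivalent.

Yes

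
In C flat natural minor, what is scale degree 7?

The Cb natural minor scale runs Cb Db Ebb Fb Gb Abb Bbb.
Degree 7 is Bbb.

Bbb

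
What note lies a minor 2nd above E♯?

F#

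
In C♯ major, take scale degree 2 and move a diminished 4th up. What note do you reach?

Scale degree 2 of C# major is D#.
A diminished fourth (4 semitones) above D# lands on the letter G, giving G.

G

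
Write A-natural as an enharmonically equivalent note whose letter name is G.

G##

Plain G sits 2 semitones below A, so on the letter G the same pitch needs a double sharp: G##.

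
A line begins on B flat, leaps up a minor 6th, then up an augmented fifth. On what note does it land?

A minor sixth up from Bb is Gb (letter G, 8 semitones up).
An augmented fifth up from Gb is D (letter D, 8 semitones up).

D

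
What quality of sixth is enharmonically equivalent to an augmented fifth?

minor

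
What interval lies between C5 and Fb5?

The letter names run C→F, a span of 3 letter steps, so the interval is some kind of fourth.
C to Fb is 4 semitones. A perfect fourth is 5, so 4 makes it diminished.

diminished fourth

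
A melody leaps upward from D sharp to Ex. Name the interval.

The letter names run D→E, a span of 1 letter step, so the interval is some kind of second.
D# to E## is 3 semitones. A major second is 2, so 3 makes it augmented.

augmented second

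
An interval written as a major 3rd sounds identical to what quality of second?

A major third spans 4 semitones.
A second spanning 4 semitones is doubly augmented (the major second is 2).

doubly augmented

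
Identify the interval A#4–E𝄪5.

augmented fifth

The letter names run A→E, a span of 4 letter steps, so the interval is some kind of fifth.
A# to E## is 8 semitones. A perfect fifth is 7, so 8 makes it augmented.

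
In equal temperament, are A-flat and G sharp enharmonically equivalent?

Ab = pitch class 8 and G# = pitch class 8 — the same pitch class, so they are enharmonic equivalents.

Yes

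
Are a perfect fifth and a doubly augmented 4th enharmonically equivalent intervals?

A perfect fifth spans 7 semitones; a doubly augmented fourth spans 7.
They are enharmonically equivalent.

Yes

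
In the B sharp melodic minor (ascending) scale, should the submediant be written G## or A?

Each scale degree takes a distinct letter name. Degree 6 of a scale on B must use the letter G.
G## and A are enharmonically the same pitch, but only G## uses the letter G, so it is the correct spelling here.

G##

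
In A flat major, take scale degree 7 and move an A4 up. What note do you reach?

Scale degree 7 of Ab major is G.
An augmented fourth (6 semitones) above G lands on the letter C, giving C#.

C#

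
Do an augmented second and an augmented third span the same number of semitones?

An augmented second spans 3 semitones; an augmented third spans 5.
The spans differ, so they are not enharmonic equivalents.

No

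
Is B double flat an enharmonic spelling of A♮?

Yes

Bbb = pitch class 9 and A = pitch class 9 — the same pitch class, so they are enharmonic equivalents.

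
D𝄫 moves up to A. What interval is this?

doubly augmented fifth

Counting letters D–E–F–G–A gives a fifth.
Dbb→A = 9 semitones, 2 wider than the perfect fifth (7), so doubly augmented.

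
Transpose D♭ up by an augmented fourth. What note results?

A fourth above D lands on the letter G.
An augmented fourth spans 6 semitones, so Db moves to pitch class 7. On the letter G that is G.

G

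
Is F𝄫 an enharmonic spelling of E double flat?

No

Fbb is pitch class 3; Ebb is pitch class 2.
The pitch classes differ (3 vs. 2), so they are not enharmonic equivalents.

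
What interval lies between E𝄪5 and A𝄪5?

The letter names run E→A, a span of 3 letter steps, so the interval is some kind of fourth.
E## to A## is 5 semitones. A perfect fourth is 5, so 5 makes it perfect.

perfect fourth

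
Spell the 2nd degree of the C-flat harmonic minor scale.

Db

The Cb harmonic minor scale runs Cb Db Ebb Fb Gb Abb Bb.
Degree 2 is Db.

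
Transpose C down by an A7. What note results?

Dbb

A seventh below C lands on the letter D.
An augmented seventh spans 12 semitones, so C moves to pitch class 0. On the letter D that is Dbb.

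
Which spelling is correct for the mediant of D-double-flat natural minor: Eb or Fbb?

Fbb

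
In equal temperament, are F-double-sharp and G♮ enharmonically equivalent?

Yes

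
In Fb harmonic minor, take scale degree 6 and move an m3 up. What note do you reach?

Fbb

Scale degree 6 of Fb harmonic minor is Dbb.
A minor third (3 semitones) above Dbb lands on the letter F, giving Fbb.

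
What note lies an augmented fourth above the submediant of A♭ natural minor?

The submediant of Ab natural minor is Fb.
An augmented fourth (6 semitones) above Fb lands on the letter B, giving Bb.

Bb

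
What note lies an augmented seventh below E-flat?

Fbb

A seventh below E lands on the letter F.
An augmented seventh spans 12 semitones, so Eb moves to pitch class 3. On the letter F that is Fbb.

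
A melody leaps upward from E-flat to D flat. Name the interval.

The letter names run E→D, a span of 6 letter steps, so the interval is some kind of seventh.
Eb to Db is 10 semitones. A major seventh is 11, so 10 makes it minor.

minor seventh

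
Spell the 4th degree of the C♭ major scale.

Fb

Degree 4 takes the letter 3 steps above C, which is F.
In major, degree 4 sits 5 semitones above the tonic. Cb + 5 semitones is pitch class 4, spelled on F as Fb.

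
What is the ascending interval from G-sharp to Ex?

augmented sixth

Counting letters G–A–B–C–D–E gives a sixth.
G#→E## = 10 semitones, 1 wider than the major sixth (9), so augmented.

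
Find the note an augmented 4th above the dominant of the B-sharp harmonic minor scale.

The dominant of B# harmonic minor is F##.
An augmented fourth (6 semitones) above F## lands on the letter B, giving B##.

B##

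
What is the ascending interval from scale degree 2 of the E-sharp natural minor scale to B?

diminished fourth

Scale degree 2 of E# natural minor is F##.
F## up to B: letters F→B make it a fourth; 4 semitones makes it diminished.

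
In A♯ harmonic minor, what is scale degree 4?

D#

The A# harmonic minor scale runs A# B# C# D# E# F# G##.
Degree 4 is D#.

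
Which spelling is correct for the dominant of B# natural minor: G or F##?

Each scale degree takes a distinct letter name. Degree 5 of a scale on B must use the letter F.
F## and G are enharmonically the same pitch, but only F## uses the letter F, so it is the correct spelling here.

F##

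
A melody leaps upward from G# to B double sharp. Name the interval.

augmented third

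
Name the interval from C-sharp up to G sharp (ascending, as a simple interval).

perfect fifth

Counting letters C–D–E–F–G gives a fifth.
C#→G# = 7 semitones, exactly the perfect fifth.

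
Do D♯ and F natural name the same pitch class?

D# is pitch class 3; F is pitch class 5.
The pitch classes differ (3 vs. 5), so they are not enharmonic equivalents.

No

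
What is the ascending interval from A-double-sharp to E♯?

The letter names run A→E, a span of 4 letter steps, so the interval is some kind of fifth.
A## to E# is 6 semitones. A perfect fifth is 7, so 6 makes it diminished.

diminished fifth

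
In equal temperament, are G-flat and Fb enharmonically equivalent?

Two spellings are enharmonically equivalent only if they share a pitch class.
Here Gb → 6, Fb → 4; 4 ≠ 6, so they are not.

No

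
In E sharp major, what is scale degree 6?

Degree 6 takes the letter 5 steps above E, which is C.
In major, degree 6 sits 9 semitones above the tonic. E# + 9 semitones is pitch class 2, spelled on C as C##.

C##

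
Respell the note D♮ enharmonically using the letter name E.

Ebb

D is pitch class 2. The letter E alone is pitch class 4.
To reach pitch class 2 from E requires an offset of -2 semitones, i.e. double flat: Ebb.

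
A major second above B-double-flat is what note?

Cb

A second above B lands on the letter C.
A major second spans 2 semitones, so Bbb moves to pitch class 11. On the letter C that is Cb.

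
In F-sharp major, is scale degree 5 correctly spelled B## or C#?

Each scale degree takes a distinct letter name. Degree 5 of a scale on F must use the letter C.
C# and B## are enharmonically the same pitch, but only C# uses the letter C, so it is the correct spelling here.

C#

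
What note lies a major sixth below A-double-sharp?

C##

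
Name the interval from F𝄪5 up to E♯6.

Counting letters F–G–A–B–C–D–E gives a seventh.
F##→E# = 10 semitones, 1 narrower than the major seventh (11), so minor.

minor seventh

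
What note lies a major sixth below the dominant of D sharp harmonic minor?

The dominant of D# harmonic minor is A#.
A major sixth (9 semitones) below A# lands on the letter C, giving C#.

C#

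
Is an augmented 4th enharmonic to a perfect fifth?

An augmented fourth spans 6 semitones; a perfect fifth spans 7.
The spans differ, so they are not enharmonic equivalents.

No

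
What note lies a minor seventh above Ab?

Gb

A seventh above A lands on the letter G.
A minor seventh spans 10 semitones, so Ab moves to pitch class 6. On the letter G that is Gb.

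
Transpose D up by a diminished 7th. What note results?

Cb

D up a major seventh is C#, so the target letter is C.
From D, a diminished seventh is 9 semitones up: Cb.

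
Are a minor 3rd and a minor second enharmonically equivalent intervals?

A minor third spans 3 semitones; a minor second spans 1.
The spans differ, so they are not enharmonic equivalents.

No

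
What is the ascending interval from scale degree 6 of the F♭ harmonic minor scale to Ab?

augmented fifth

Scale degree 6 of Fb harmonic minor is Dbb.
Dbb up to Ab: letters D→A make it a fifth; 8 semitones makes it augmented.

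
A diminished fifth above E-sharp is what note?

B

A fifth above E lands on the letter B.
A diminished fifth spans 6 semitones, so E# moves to pitch class 11. On the letter B that is B.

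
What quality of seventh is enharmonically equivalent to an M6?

A major sixth spans 9 semitones.
A seventh spanning 9 semitones is diminished (the major seventh is 11).

diminished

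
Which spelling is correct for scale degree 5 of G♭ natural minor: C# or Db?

Db

Each scale degree takes a distinct letter name. Degree 5 of a scale on G must use the letter D.
Db and C# are enharmonically the same pitch, but only Db uses the letter D, so it is the correct spelling here.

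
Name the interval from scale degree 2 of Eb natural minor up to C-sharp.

Scale degree 2 of Eb natural minor is F.
F up to C#: letters F→C make it a fifth; 8 semitones makes it augmented.

augmented fifth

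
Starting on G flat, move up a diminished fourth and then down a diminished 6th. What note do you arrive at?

A diminished fourth up from Gb is Cbb (letter C, 4 semitones up).
A diminished sixth down from Cbb is Eb (letter E, 7 semitones down).

Eb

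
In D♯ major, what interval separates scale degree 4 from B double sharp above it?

Scale degree 4 of D# major is G#.
G# up to B##: letters G→B make it a third; 5 semitones makes it augmented.

augmented third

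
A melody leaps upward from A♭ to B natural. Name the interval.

augmented second

Counting letters A–B gives a second.
Ab→B = 3 semitones, 1 wider than the major second (2), so augmented.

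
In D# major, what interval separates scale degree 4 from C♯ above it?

perfect fourth

Scale degree 4 of D# major is G#.
G# up to C#: letters G→C make it a fourth; 5 semitones makes it perfect.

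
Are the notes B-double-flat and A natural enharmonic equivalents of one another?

Bbb is pitch class 9; A is pitch class 9.
All spellings map to pitch class 9, so they are enharmonically equivalent.

Yes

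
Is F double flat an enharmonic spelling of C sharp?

No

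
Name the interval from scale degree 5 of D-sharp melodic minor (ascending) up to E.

Scale degree 5 of D# melodic minor (ascending) is A#.
A# up to E: letters A→E make it a fifth; 6 semitones makes it diminished.

diminished fifth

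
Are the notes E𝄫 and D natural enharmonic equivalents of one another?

Yes

Ebb is pitch class 2; D is pitch class 2.
All spellings map to pitch class 2, so they are enharmonically equivalent.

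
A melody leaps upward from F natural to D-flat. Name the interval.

The letter names run F→D, a span of 5 letter steps, so the interval is some kind of sixth.
F to Db is 8 semitones. A major sixth is 9, so 8 makes it minor.

minor sixth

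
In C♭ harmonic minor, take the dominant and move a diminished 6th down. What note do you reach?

B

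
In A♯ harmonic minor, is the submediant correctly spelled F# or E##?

F#

Each scale degree takes a distinct letter name. Degree 6 of a scale on A must use the letter F.
F# and E## are enharmonically the same pitch, but only F# uses the letter F, so it is the correct spelling here.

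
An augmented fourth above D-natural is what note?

G#

A fourth above D lands on the letter G.
An augmented fourth spans 6 semitones, so D moves to pitch class 8. On the letter G that is G#.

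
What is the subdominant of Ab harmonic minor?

Db

The Ab harmonic minor scale runs Ab Bb Cb Db Eb Fb G.
Degree 4 is Db.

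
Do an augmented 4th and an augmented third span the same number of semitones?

No

An augmented fourth spans 6 semitones; an augmented third spans 5.
The spans differ, so they are not enharmonic equivalents.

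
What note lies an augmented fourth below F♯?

A fourth below F lands on the letter C.
An augmented fourth spans 6 semitones, so F# moves to pitch class 0. On the letter C that is C.

C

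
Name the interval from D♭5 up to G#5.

The letter names run D→G, a span of 3 letter steps, so the interval is some kind of fourth.
Db to G# is 7 semitones. A perfect fourth is 5, so 7 makes it doubly augmented.

doubly augmented fourth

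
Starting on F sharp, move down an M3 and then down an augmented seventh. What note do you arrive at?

Ebb

A major third down from F# is D (letter D, 4 semitones down).
An augmented seventh down from D is Ebb (letter E, 12 semitones down).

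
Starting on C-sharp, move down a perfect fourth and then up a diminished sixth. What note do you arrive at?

Eb

A perfect fourth down from C# is G# (letter G, 5 semitones down).
A diminished sixth up from G# is Eb (letter E, 7 semitones up).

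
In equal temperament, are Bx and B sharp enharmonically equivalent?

B## is pitch class 1; B# is pitch class 0.
The pitch classes differ (1 vs. 0), so they are not enharmonic equivalents.

No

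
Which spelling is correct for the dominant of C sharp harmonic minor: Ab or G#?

Each scale degree takes a distinct letter name. Degree 5 of a scale on C must use the letter G.
G# and Ab are enharmonically the same pitch, but only G# uses the letter G, so it is the correct spelling here.

G#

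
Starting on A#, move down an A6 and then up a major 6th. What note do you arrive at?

An augmented sixth down from A# is C (letter C, 10 semitones down).
A major sixth up from C is A (letter A, 9 semitones up).

A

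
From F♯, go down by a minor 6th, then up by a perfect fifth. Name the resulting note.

E#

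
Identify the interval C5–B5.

The letter names run C→B, a span of 6 letter steps, so the interval is some kind of seventh.
C to B is 11 semitones. A major seventh is 11, so 11 makes it major.

major seventh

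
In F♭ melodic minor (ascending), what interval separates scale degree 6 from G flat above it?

perfect fourth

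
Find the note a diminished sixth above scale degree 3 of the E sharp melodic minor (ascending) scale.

Eb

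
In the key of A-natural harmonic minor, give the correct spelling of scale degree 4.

D

Degree 4 takes the letter 3 steps above A, which is D.
In harmonic minor, degree 4 sits 5 semitones above the tonic. A + 5 semitones is pitch class 2, spelled on D as D.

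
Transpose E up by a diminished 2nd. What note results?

E up a major second is F#, so the target letter is F.
From E, a diminished second is 0 semitones up: Fb.

Fb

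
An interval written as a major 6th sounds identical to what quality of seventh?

diminished

A major sixth spans 9 semitones.
A seventh spanning 9 semitones is diminished (the major seventh is 11).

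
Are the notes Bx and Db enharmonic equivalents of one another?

B## = pitch class 1 and Db = pitch class 1 — the same pitch class, so they are enharmonic equivalents.

Yes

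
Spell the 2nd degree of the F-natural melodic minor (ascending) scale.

Degree 2 takes the letter 1 step above F, which is G.
In melodic minor (ascending), degree 2 sits 2 semitones above the tonic. F + 2 semitones is pitch class 7, spelled on G as G.

G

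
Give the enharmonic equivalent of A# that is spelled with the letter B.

Bb

A# is pitch class 10. The letter B alone is pitch class 11.
To reach pitch class 10 from B requires an offset of -1 semitone, i.e. flat: Bb.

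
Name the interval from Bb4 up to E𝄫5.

diminished fourth

The letter names run B→E, a span of 3 letter steps, so the interval is some kind of fourth.
Bb to Ebb is 4 semitones. A perfect fourth is 5, so 4 makes it diminished.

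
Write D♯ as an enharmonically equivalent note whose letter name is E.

Eb

Plain E sits 1 semitone above D#, so on the letter E the same pitch needs a flat: Eb.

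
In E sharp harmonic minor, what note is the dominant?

B#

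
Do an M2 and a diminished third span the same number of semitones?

A major second spans 2 semitones; a diminished third spans 2.
They are enharmonically equivalent.

Yes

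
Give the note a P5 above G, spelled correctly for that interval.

D

A fifth above G lands on the letter D.
A perfect fifth spans 7 semitones, so G moves to pitch class 2. On the letter D that is D.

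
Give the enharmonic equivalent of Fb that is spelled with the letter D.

D##

Fb is pitch class 4. The letter D alone is pitch class 2.
To reach pitch class 4 from D requires an offset of +2 semitones, i.e. double sharp: D##.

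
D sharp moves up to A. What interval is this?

diminished fifth

The letter names run D→A, a span of 4 letter steps, so the interval is some kind of fifth.
D# to A is 6 semitones. A perfect fifth is 7, so 6 makes it diminished.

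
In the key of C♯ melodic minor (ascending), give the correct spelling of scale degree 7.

B#

The C# melodic minor (ascending) scale runs C# D# E F# G# A# B#.
Degree 7 is B#.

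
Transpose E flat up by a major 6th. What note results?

C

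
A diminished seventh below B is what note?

A seventh below B lands on the letter C.
A diminished seventh spans 9 semitones, so B moves to pitch class 2. On the letter C that is C##.

C##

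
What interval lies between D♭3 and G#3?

Counting letters D–E–F–G gives a fourth.
Db→G# = 7 semitones, 2 wider than the perfect fourth (5), so doubly augmented.

doubly augmented fourth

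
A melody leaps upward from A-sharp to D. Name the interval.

diminished fourth

Counting letters A–B–C–D gives a fourth.
A#→D = 4 semitones, 1 narrower than the perfect fourth (5), so diminished.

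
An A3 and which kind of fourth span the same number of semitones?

An augmented third spans 5 semitones.
A fourth spanning 5 semitones is perfect (the perfect fourth is 5).

perfect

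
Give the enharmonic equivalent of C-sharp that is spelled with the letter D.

C# is pitch class 1. The letter D alone is pitch class 2.
To reach pitch class 1 from D requires an offset of -1 semitone, i.e. flat: Db.

Db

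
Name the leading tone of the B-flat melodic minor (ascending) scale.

A

The Bb melodic minor (ascending) scale runs Bb C Db Eb F G A.
Degree 7 is A.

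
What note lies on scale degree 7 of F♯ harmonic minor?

The F# harmonic minor scale runs F# G# A B C# D E#.
Degree 7 is E#.

E#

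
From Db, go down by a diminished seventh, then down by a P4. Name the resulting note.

A diminished seventh down from Db is E (letter E, 9 semitones down).
A perfect fourth down from E is B (letter B, 5 semitones down).

B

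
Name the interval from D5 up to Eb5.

minor second

The letter names run D→E, a span of 1 letter step, so the interval is some kind of second.
D to Eb is 1 semitone. A major second is 2, so 1 makes it minor.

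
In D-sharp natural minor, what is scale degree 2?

E#

The D# natural minor scale runs D# E# F# G# A# B C#.
Degree 2 is E#.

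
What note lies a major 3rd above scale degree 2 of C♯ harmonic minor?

Scale degree 2 of C# harmonic minor is D#.
A major third (4 semitones) above D# lands on the letter F, giving F##.

F##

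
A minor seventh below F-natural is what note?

F down a major seventh is Gb, so the target letter is G.
From F, a minor seventh is 10 semitones down: G.

G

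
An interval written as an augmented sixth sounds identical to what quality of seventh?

An augmented sixth spans 10 semitones.
A seventh spanning 10 semitones is minor (the major seventh is 11).

minor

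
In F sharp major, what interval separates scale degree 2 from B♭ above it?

Scale degree 2 of F# major is G#.
G# up to Bb: letters G→B make it a third; 2 semitones makes it diminished.

diminished third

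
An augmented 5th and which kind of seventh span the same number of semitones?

An augmented fifth spans 8 semitones.
A seventh spanning 8 semitones is doubly diminished (the major seventh is 11).

doubly diminished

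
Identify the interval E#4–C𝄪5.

Counting letters E–F–G–A–B–C gives a sixth.
E#→C## = 9 semitones, exactly the major sixth.

major sixth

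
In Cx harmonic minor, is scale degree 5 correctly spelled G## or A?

Each scale degree takes a distinct letter name. Degree 5 of a scale on C must use the letter G.
G## and A are enharmonically the same pitch, but only G## uses the letter G, so it is the correct spelling here.

G##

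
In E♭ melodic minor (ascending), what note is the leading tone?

D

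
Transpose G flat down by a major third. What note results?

Ebb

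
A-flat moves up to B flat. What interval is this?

major second

Counting letters A–B gives a second.
Ab→Bb = 2 semitones, exactly the major second.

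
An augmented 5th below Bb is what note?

Ebb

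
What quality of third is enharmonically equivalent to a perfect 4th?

augmented

A perfect fourth spans 5 semitones.
A third spanning 5 semitones is augmented (the major third is 4).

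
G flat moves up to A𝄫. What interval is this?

minor second

Counting letters G–A gives a second.
Gb→Abb = 1 semitone, 1 narrower than the major second (2), so minor.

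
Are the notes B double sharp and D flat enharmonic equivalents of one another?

B## is pitch class 1; Db is pitch class 1.
All spellings map to pitch class 1, so they are enharmonically equivalent.

Yes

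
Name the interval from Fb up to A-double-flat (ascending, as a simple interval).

The letter names run F→A, a span of 2 letter steps, so the interval is some kind of third.
Fb to Abb is 3 semitones. A major third is 4, so 3 makes it minor.

minor third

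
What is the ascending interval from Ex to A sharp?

The letter names run E→A, a span of 3 letter steps, so the interval is some kind of fourth.
E## to A# is 4 semitones. A perfect fourth is 5, so 4 makes it diminished.

diminished fourth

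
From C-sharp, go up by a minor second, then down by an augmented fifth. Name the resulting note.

A minor second up from C# is D (letter D, 1 semitone up).
An augmented fifth down from D is Gb (letter G, 8 semitones down).

Gb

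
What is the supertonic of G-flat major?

The Gb major scale runs Gb Ab Bb Cb Db Eb F.
Degree 2 is Ab.

Ab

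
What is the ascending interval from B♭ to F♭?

Counting letters B–C–D–E–F gives a fifth.
Bb→Fb = 6 semitones, 1 narrower than the perfect fifth (7), so diminished.

diminished fifth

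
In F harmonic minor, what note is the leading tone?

E

Degree 7 takes the letter 6 steps above F, which is E.
In harmonic minor, degree 7 sits 11 semitones above the tonic. F + 11 semitones is pitch class 4, spelled on E as E.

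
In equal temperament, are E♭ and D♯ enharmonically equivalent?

Yes

Eb is pitch class 3; D# is pitch class 3.
All spellings map to pitch class 3, so they are enharmonically equivalent.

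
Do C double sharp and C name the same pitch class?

C## is pitch class 2; C is pitch class 0.
The pitch classes differ (2 vs. 0), so they are not enharmonic equivalents.

No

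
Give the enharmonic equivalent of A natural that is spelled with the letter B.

A is pitch class 9. The letter B alone is pitch class 11.
To reach pitch class 9 from B requires an offset of -2 semitones, i.e. double flat: Bbb.

Bbb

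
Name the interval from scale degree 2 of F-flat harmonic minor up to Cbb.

diminished fourth

Scale degree 2 of Fb harmonic minor is Gb.
Gb up to Cbb: letters G→C make it a fourth; 4 semitones makes it diminished.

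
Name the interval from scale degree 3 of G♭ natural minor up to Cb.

Scale degree 3 of Gb natural minor is Bbb.
Bbb up to Cb: letters B→C make it a second; 2 semitones makes it major.

major second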